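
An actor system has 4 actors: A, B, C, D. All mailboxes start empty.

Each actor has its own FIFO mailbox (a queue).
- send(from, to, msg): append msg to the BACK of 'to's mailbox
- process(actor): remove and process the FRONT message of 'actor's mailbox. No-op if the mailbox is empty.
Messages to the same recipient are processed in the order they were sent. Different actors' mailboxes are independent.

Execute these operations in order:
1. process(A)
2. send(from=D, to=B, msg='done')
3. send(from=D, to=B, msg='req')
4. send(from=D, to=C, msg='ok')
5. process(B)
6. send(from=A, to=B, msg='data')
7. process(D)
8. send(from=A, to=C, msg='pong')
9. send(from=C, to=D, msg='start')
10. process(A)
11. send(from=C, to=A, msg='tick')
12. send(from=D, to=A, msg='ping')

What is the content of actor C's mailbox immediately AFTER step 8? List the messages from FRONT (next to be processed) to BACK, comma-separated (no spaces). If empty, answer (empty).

After 1 (process(A)): A:[] B:[] C:[] D:[]
After 2 (send(from=D, to=B, msg='done')): A:[] B:[done] C:[] D:[]
After 3 (send(from=D, to=B, msg='req')): A:[] B:[done,req] C:[] D:[]
After 4 (send(from=D, to=C, msg='ok')): A:[] B:[done,req] C:[ok] D:[]
After 5 (process(B)): A:[] B:[req] C:[ok] D:[]
After 6 (send(from=A, to=B, msg='data')): A:[] B:[req,data] C:[ok] D:[]
After 7 (process(D)): A:[] B:[req,data] C:[ok] D:[]
After 8 (send(from=A, to=C, msg='pong')): A:[] B:[req,data] C:[ok,pong] D:[]

ok,pong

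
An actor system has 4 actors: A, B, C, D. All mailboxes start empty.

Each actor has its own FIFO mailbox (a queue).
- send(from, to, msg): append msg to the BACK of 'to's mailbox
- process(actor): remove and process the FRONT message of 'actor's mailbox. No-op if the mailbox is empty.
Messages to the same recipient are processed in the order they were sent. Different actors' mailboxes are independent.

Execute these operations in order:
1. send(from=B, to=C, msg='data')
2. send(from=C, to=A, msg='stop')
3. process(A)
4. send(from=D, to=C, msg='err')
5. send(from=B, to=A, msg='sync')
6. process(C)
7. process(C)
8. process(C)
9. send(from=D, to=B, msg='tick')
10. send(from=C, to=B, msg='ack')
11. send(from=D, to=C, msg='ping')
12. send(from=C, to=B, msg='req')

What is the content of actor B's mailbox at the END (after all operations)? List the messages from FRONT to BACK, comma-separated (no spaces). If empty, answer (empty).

Answer: tick,ack,req

Derivation:
After 1 (send(from=B, to=C, msg='data')): A:[] B:[] C:[data] D:[]
After 2 (send(from=C, to=A, msg='stop')): A:[stop] B:[] C:[data] D:[]
After 3 (process(A)): A:[] B:[] C:[data] D:[]
After 4 (send(from=D, to=C, msg='err')): A:[] B:[] C:[data,err] D:[]
After 5 (send(from=B, to=A, msg='sync')): A:[sync] B:[] C:[data,err] D:[]
After 6 (process(C)): A:[sync] B:[] C:[err] D:[]
After 7 (process(C)): A:[sync] B:[] C:[] D:[]
After 8 (process(C)): A:[sync] B:[] C:[] D:[]
After 9 (send(from=D, to=B, msg='tick')): A:[sync] B:[tick] C:[] D:[]
After 10 (send(from=C, to=B, msg='ack')): A:[sync] B:[tick,ack] C:[] D:[]
After 11 (send(from=D, to=C, msg='ping')): A:[sync] B:[tick,ack] C:[ping] D:[]
After 12 (send(from=C, to=B, msg='req')): A:[sync] B:[tick,ack,req] C:[ping] D:[]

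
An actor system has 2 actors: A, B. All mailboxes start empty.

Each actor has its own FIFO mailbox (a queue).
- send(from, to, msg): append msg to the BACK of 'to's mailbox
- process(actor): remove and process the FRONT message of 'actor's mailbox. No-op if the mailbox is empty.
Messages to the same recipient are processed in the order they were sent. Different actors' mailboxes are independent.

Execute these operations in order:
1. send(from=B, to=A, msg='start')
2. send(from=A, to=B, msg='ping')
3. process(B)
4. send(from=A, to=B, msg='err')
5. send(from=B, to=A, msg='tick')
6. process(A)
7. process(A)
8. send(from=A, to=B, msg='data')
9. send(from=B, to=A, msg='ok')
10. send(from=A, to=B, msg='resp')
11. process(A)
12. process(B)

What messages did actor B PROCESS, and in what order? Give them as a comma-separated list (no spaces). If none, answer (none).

After 1 (send(from=B, to=A, msg='start')): A:[start] B:[]
After 2 (send(from=A, to=B, msg='ping')): A:[start] B:[ping]
After 3 (process(B)): A:[start] B:[]
After 4 (send(from=A, to=B, msg='err')): A:[start] B:[err]
After 5 (send(from=B, to=A, msg='tick')): A:[start,tick] B:[err]
After 6 (process(A)): A:[tick] B:[err]
After 7 (process(A)): A:[] B:[err]
After 8 (send(from=A, to=B, msg='data')): A:[] B:[err,data]
After 9 (send(from=B, to=A, msg='ok')): A:[ok] B:[err,data]
After 10 (send(from=A, to=B, msg='resp')): A:[ok] B:[err,data,resp]
After 11 (process(A)): A:[] B:[err,data,resp]
After 12 (process(B)): A:[] B:[data,resp]

Answer: ping,err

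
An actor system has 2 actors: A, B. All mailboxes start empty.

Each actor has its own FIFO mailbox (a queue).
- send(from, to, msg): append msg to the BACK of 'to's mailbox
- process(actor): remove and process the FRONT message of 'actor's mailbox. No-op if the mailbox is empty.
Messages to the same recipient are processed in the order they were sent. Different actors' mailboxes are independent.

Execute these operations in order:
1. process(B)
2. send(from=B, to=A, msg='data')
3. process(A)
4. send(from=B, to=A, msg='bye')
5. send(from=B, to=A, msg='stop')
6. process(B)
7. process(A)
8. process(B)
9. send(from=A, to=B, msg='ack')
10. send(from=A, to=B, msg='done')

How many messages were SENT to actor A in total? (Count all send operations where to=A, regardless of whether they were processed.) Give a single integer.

Answer: 3

Derivation:
After 1 (process(B)): A:[] B:[]
After 2 (send(from=B, to=A, msg='data')): A:[data] B:[]
After 3 (process(A)): A:[] B:[]
After 4 (send(from=B, to=A, msg='bye')): A:[bye] B:[]
After 5 (send(from=B, to=A, msg='stop')): A:[bye,stop] B:[]
After 6 (process(B)): A:[bye,stop] B:[]
After 7 (process(A)): A:[stop] B:[]
After 8 (process(B)): A:[stop] B:[]
After 9 (send(from=A, to=B, msg='ack')): A:[stop] B:[ack]
After 10 (send(from=A, to=B, msg='done')): A:[stop] B:[ack,done]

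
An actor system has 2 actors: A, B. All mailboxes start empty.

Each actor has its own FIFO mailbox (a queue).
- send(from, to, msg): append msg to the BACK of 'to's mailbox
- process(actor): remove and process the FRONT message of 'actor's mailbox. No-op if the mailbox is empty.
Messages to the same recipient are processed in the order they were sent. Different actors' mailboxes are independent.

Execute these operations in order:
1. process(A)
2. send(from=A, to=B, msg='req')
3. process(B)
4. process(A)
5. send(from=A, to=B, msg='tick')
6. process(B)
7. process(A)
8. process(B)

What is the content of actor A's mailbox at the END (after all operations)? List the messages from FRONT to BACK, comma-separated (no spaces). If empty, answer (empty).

Answer: (empty)

Derivation:
After 1 (process(A)): A:[] B:[]
After 2 (send(from=A, to=B, msg='req')): A:[] B:[req]
After 3 (process(B)): A:[] B:[]
After 4 (process(A)): A:[] B:[]
After 5 (send(from=A, to=B, msg='tick')): A:[] B:[tick]
After 6 (process(B)): A:[] B:[]
After 7 (process(A)): A:[] B:[]
After 8 (process(B)): A:[] B:[]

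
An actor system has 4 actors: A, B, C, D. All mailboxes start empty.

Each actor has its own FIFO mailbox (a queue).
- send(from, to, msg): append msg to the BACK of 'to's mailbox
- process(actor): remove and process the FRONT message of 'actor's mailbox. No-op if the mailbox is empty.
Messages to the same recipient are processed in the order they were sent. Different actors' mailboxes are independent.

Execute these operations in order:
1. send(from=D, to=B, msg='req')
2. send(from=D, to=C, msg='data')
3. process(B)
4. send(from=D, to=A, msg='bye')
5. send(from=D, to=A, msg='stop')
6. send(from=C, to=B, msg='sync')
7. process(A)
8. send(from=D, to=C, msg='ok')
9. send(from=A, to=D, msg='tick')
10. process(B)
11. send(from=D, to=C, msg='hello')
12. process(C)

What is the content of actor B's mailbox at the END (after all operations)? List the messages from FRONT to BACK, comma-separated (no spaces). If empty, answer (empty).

Answer: (empty)

Derivation:
After 1 (send(from=D, to=B, msg='req')): A:[] B:[req] C:[] D:[]
After 2 (send(from=D, to=C, msg='data')): A:[] B:[req] C:[data] D:[]
After 3 (process(B)): A:[] B:[] C:[data] D:[]
After 4 (send(from=D, to=A, msg='bye')): A:[bye] B:[] C:[data] D:[]
After 5 (send(from=D, to=A, msg='stop')): A:[bye,stop] B:[] C:[data] D:[]
After 6 (send(from=C, to=B, msg='sync')): A:[bye,stop] B:[sync] C:[data] D:[]
After 7 (process(A)): A:[stop] B:[sync] C:[data] D:[]
After 8 (send(from=D, to=C, msg='ok')): A:[stop] B:[sync] C:[data,ok] D:[]
After 9 (send(from=A, to=D, msg='tick')): A:[stop] B:[sync] C:[data,ok] D:[tick]
After 10 (process(B)): A:[stop] B:[] C:[data,ok] D:[tick]
After 11 (send(from=D, to=C, msg='hello')): A:[stop] B:[] C:[data,ok,hello] D:[tick]
After 12 (process(C)): A:[stop] B:[] C:[ok,hello] D:[tick]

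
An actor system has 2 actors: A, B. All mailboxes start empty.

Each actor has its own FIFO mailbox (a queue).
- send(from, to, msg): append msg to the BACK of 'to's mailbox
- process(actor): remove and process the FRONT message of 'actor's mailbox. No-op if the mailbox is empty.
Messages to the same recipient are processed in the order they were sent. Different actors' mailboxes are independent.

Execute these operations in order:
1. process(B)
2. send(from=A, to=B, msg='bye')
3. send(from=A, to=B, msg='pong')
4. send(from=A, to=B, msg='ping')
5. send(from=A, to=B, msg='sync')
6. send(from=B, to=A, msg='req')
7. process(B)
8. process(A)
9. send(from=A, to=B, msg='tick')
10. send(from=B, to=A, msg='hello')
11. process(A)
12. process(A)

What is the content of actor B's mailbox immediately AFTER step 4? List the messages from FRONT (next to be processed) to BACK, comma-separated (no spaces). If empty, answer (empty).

After 1 (process(B)): A:[] B:[]
After 2 (send(from=A, to=B, msg='bye')): A:[] B:[bye]
After 3 (send(from=A, to=B, msg='pong')): A:[] B:[bye,pong]
After 4 (send(from=A, to=B, msg='ping')): A:[] B:[bye,pong,ping]

bye,pong,ping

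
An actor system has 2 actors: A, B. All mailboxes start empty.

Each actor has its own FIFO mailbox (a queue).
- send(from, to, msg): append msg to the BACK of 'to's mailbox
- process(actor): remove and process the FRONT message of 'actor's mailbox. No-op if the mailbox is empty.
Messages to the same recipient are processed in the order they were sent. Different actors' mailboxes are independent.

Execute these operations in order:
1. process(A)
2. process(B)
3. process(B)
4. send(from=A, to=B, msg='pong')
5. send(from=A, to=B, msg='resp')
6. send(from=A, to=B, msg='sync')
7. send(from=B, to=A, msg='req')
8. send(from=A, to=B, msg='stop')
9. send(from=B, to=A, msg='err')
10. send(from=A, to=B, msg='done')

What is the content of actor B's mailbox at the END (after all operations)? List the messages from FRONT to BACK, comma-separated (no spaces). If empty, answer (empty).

After 1 (process(A)): A:[] B:[]
After 2 (process(B)): A:[] B:[]
After 3 (process(B)): A:[] B:[]
After 4 (send(from=A, to=B, msg='pong')): A:[] B:[pong]
After 5 (send(from=A, to=B, msg='resp')): A:[] B:[pong,resp]
After 6 (send(from=A, to=B, msg='sync')): A:[] B:[pong,resp,sync]
After 7 (send(from=B, to=A, msg='req')): A:[req] B:[pong,resp,sync]
After 8 (send(from=A, to=B, msg='stop')): A:[req] B:[pong,resp,sync,stop]
After 9 (send(from=B, to=A, msg='err')): A:[req,err] B:[pong,resp,sync,stop]
After 10 (send(from=A, to=B, msg='done')): A:[req,err] B:[pong,resp,sync,stop,done]

Answer: pong,resp,sync,stop,done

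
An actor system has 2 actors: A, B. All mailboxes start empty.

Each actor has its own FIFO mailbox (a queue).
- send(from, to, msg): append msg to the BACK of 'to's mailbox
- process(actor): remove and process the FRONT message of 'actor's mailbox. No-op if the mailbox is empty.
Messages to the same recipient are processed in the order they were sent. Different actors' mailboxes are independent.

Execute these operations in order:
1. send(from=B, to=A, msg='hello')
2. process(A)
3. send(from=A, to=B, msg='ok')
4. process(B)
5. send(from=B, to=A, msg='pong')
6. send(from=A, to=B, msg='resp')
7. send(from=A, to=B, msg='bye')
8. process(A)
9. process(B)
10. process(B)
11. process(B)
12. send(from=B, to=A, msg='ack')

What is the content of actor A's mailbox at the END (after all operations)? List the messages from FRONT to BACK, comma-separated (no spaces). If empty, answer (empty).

After 1 (send(from=B, to=A, msg='hello')): A:[hello] B:[]
After 2 (process(A)): A:[] B:[]
After 3 (send(from=A, to=B, msg='ok')): A:[] B:[ok]
After 4 (process(B)): A:[] B:[]
After 5 (send(from=B, to=A, msg='pong')): A:[pong] B:[]
After 6 (send(from=A, to=B, msg='resp')): A:[pong] B:[resp]
After 7 (send(from=A, to=B, msg='bye')): A:[pong] B:[resp,bye]
After 8 (process(A)): A:[] B:[resp,bye]
After 9 (process(B)): A:[] B:[bye]
After 10 (process(B)): A:[] B:[]
After 11 (process(B)): A:[] B:[]
After 12 (send(from=B, to=A, msg='ack')): A:[ack] B:[]

Answer: ack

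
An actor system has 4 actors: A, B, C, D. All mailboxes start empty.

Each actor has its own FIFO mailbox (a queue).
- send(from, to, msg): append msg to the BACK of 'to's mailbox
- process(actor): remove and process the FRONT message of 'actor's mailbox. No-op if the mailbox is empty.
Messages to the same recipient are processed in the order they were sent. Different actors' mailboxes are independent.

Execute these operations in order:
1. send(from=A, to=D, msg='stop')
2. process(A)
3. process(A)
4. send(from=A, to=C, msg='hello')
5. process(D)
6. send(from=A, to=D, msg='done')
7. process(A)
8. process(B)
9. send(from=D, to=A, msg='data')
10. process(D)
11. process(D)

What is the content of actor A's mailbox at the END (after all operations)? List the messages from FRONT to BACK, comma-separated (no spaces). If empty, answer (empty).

After 1 (send(from=A, to=D, msg='stop')): A:[] B:[] C:[] D:[stop]
After 2 (process(A)): A:[] B:[] C:[] D:[stop]
After 3 (process(A)): A:[] B:[] C:[] D:[stop]
After 4 (send(from=A, to=C, msg='hello')): A:[] B:[] C:[hello] D:[stop]
After 5 (process(D)): A:[] B:[] C:[hello] D:[]
After 6 (send(from=A, to=D, msg='done')): A:[] B:[] C:[hello] D:[done]
After 7 (process(A)): A:[] B:[] C:[hello] D:[done]
After 8 (process(B)): A:[] B:[] C:[hello] D:[done]
After 9 (send(from=D, to=A, msg='data')): A:[data] B:[] C:[hello] D:[done]
After 10 (process(D)): A:[data] B:[] C:[hello] D:[]
After 11 (process(D)): A:[data] B:[] C:[hello] D:[]

Answer: data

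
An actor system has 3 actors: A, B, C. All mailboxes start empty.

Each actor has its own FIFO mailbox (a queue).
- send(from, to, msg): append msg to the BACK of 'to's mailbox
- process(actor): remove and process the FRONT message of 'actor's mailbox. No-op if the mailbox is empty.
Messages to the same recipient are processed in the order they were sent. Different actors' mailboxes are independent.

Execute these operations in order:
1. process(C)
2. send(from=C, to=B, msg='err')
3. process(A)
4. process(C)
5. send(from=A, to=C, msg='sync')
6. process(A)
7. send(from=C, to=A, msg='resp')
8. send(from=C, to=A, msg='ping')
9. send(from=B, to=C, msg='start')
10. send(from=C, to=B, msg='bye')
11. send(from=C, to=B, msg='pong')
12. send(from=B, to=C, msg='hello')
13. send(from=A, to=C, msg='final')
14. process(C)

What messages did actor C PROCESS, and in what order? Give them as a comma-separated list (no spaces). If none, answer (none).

Answer: sync

Derivation:
After 1 (process(C)): A:[] B:[] C:[]
After 2 (send(from=C, to=B, msg='err')): A:[] B:[err] C:[]
After 3 (process(A)): A:[] B:[err] C:[]
After 4 (process(C)): A:[] B:[err] C:[]
After 5 (send(from=A, to=C, msg='sync')): A:[] B:[err] C:[sync]
After 6 (process(A)): A:[] B:[err] C:[sync]
After 7 (send(from=C, to=A, msg='resp')): A:[resp] B:[err] C:[sync]
After 8 (send(from=C, to=A, msg='ping')): A:[resp,ping] B:[err] C:[sync]
After 9 (send(from=B, to=C, msg='start')): A:[resp,ping] B:[err] C:[sync,start]
After 10 (send(from=C, to=B, msg='bye')): A:[resp,ping] B:[err,bye] C:[sync,start]
After 11 (send(from=C, to=B, msg='pong')): A:[resp,ping] B:[err,bye,pong] C:[sync,start]
After 12 (send(from=B, to=C, msg='hello')): A:[resp,ping] B:[err,bye,pong] C:[sync,start,hello]
After 13 (send(from=A, to=C, msg='final')): A:[resp,ping] B:[err,bye,pong] C:[sync,start,hello,final]
After 14 (process(C)): A:[resp,ping] B:[err,bye,pong] C:[start,hello,final]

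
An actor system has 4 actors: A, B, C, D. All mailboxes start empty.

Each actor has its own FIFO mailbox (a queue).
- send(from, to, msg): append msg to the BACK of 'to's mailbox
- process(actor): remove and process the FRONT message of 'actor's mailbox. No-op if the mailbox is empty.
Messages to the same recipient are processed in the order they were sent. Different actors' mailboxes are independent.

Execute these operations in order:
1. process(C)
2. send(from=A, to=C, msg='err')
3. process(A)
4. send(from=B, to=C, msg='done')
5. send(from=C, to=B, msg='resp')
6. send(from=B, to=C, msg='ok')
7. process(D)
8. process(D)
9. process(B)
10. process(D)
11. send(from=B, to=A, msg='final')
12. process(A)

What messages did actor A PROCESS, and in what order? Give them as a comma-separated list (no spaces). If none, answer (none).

Answer: final

Derivation:
After 1 (process(C)): A:[] B:[] C:[] D:[]
After 2 (send(from=A, to=C, msg='err')): A:[] B:[] C:[err] D:[]
After 3 (process(A)): A:[] B:[] C:[err] D:[]
After 4 (send(from=B, to=C, msg='done')): A:[] B:[] C:[err,done] D:[]
After 5 (send(from=C, to=B, msg='resp')): A:[] B:[resp] C:[err,done] D:[]
After 6 (send(from=B, to=C, msg='ok')): A:[] B:[resp] C:[err,done,ok] D:[]
After 7 (process(D)): A:[] B:[resp] C:[err,done,ok] D:[]
After 8 (process(D)): A:[] B:[resp] C:[err,done,ok] D:[]
After 9 (process(B)): A:[] B:[] C:[err,done,ok] D:[]
After 10 (process(D)): A:[] B:[] C:[err,done,ok] D:[]
After 11 (send(from=B, to=A, msg='final')): A:[final] B:[] C:[err,done,ok] D:[]
After 12 (process(A)): A:[] B:[] C:[err,done,ok] D:[]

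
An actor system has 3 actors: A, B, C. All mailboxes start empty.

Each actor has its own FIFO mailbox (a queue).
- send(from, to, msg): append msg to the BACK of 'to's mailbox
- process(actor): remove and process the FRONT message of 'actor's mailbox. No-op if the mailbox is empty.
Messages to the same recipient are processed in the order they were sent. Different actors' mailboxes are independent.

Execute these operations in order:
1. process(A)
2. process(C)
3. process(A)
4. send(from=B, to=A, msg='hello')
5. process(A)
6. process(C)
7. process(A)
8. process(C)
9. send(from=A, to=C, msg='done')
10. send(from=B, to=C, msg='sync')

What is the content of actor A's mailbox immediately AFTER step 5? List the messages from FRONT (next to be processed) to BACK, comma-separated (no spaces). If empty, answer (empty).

After 1 (process(A)): A:[] B:[] C:[]
After 2 (process(C)): A:[] B:[] C:[]
After 3 (process(A)): A:[] B:[] C:[]
After 4 (send(from=B, to=A, msg='hello')): A:[hello] B:[] C:[]
After 5 (process(A)): A:[] B:[] C:[]

(empty)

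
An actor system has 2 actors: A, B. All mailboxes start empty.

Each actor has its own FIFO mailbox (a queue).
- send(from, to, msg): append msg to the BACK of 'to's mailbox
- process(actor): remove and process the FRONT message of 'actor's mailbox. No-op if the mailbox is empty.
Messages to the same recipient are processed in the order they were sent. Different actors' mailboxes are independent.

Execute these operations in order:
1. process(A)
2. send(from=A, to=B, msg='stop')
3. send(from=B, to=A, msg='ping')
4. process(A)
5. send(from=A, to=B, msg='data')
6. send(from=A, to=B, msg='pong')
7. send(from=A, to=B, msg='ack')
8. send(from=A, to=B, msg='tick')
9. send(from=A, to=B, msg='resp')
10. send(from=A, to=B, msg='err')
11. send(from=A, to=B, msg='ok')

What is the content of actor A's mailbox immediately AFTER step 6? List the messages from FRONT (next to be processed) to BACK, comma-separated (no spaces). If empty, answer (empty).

After 1 (process(A)): A:[] B:[]
After 2 (send(from=A, to=B, msg='stop')): A:[] B:[stop]
After 3 (send(from=B, to=A, msg='ping')): A:[ping] B:[stop]
After 4 (process(A)): A:[] B:[stop]
After 5 (send(from=A, to=B, msg='data')): A:[] B:[stop,data]
After 6 (send(from=A, to=B, msg='pong')): A:[] B:[stop,data,pong]

(empty)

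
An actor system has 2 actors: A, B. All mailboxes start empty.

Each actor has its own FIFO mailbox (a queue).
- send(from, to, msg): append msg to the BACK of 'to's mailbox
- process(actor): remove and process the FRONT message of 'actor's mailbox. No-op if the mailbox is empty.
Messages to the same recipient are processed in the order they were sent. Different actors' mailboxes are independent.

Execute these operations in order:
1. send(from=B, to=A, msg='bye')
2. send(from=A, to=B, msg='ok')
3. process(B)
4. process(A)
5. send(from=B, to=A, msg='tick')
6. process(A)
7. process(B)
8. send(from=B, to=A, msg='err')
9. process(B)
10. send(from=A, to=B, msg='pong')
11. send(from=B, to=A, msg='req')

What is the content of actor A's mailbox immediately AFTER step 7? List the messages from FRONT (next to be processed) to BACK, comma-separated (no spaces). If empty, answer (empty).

After 1 (send(from=B, to=A, msg='bye')): A:[bye] B:[]
After 2 (send(from=A, to=B, msg='ok')): A:[bye] B:[ok]
After 3 (process(B)): A:[bye] B:[]
After 4 (process(A)): A:[] B:[]
After 5 (send(from=B, to=A, msg='tick')): A:[tick] B:[]
After 6 (process(A)): A:[] B:[]
After 7 (process(B)): A:[] B:[]

(empty)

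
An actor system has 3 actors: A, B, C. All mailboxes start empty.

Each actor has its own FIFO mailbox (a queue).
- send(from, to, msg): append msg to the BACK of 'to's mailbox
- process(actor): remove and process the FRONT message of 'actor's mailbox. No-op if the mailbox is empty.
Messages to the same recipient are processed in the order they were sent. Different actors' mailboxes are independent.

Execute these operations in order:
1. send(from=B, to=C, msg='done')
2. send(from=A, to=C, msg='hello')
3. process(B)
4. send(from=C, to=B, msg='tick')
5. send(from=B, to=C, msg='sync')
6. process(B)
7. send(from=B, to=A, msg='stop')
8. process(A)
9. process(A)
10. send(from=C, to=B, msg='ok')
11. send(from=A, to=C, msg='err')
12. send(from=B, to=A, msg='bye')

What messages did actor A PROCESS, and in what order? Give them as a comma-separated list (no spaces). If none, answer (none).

Answer: stop

Derivation:
After 1 (send(from=B, to=C, msg='done')): A:[] B:[] C:[done]
After 2 (send(from=A, to=C, msg='hello')): A:[] B:[] C:[done,hello]
After 3 (process(B)): A:[] B:[] C:[done,hello]
After 4 (send(from=C, to=B, msg='tick')): A:[] B:[tick] C:[done,hello]
After 5 (send(from=B, to=C, msg='sync')): A:[] B:[tick] C:[done,hello,sync]
After 6 (process(B)): A:[] B:[] C:[done,hello,sync]
After 7 (send(from=B, to=A, msg='stop')): A:[stop] B:[] C:[done,hello,sync]
After 8 (process(A)): A:[] B:[] C:[done,hello,sync]
After 9 (process(A)): A:[] B:[] C:[done,hello,sync]
After 10 (send(from=C, to=B, msg='ok')): A:[] B:[ok] C:[done,hello,sync]
After 11 (send(from=A, to=C, msg='err')): A:[] B:[ok] C:[done,hello,sync,err]
After 12 (send(from=B, to=A, msg='bye')): A:[bye] B:[ok] C:[done,hello,sync,err]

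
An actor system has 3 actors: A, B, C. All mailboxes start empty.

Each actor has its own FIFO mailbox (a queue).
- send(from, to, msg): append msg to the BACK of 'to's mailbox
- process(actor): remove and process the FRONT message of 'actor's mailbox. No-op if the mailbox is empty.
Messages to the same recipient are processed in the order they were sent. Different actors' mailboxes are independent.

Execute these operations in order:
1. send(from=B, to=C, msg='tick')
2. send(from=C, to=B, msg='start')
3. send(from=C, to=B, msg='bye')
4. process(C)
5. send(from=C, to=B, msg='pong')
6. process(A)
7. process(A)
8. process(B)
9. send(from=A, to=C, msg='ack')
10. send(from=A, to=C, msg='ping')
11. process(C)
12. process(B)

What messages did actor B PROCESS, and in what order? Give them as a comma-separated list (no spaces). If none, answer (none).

After 1 (send(from=B, to=C, msg='tick')): A:[] B:[] C:[tick]
After 2 (send(from=C, to=B, msg='start')): A:[] B:[start] C:[tick]
After 3 (send(from=C, to=B, msg='bye')): A:[] B:[start,bye] C:[tick]
After 4 (process(C)): A:[] B:[start,bye] C:[]
After 5 (send(from=C, to=B, msg='pong')): A:[] B:[start,bye,pong] C:[]
After 6 (process(A)): A:[] B:[start,bye,pong] C:[]
After 7 (process(A)): A:[] B:[start,bye,pong] C:[]
After 8 (process(B)): A:[] B:[bye,pong] C:[]
After 9 (send(from=A, to=C, msg='ack')): A:[] B:[bye,pong] C:[ack]
After 10 (send(from=A, to=C, msg='ping')): A:[] B:[bye,pong] C:[ack,ping]
After 11 (process(C)): A:[] B:[bye,pong] C:[ping]
After 12 (process(B)): A:[] B:[pong] C:[ping]

Answer: start,bye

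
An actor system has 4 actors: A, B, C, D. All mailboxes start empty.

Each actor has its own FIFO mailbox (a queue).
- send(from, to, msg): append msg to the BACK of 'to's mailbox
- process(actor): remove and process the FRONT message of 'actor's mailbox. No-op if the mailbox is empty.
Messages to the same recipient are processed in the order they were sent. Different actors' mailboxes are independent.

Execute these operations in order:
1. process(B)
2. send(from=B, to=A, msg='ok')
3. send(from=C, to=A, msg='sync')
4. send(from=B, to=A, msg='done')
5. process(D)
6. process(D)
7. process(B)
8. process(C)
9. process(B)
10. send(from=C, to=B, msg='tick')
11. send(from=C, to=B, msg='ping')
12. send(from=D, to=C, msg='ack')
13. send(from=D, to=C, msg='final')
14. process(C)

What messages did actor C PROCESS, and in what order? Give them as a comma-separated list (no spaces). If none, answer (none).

Answer: ack

Derivation:
After 1 (process(B)): A:[] B:[] C:[] D:[]
After 2 (send(from=B, to=A, msg='ok')): A:[ok] B:[] C:[] D:[]
After 3 (send(from=C, to=A, msg='sync')): A:[ok,sync] B:[] C:[] D:[]
After 4 (send(from=B, to=A, msg='done')): A:[ok,sync,done] B:[] C:[] D:[]
After 5 (process(D)): A:[ok,sync,done] B:[] C:[] D:[]
After 6 (process(D)): A:[ok,sync,done] B:[] C:[] D:[]
After 7 (process(B)): A:[ok,sync,done] B:[] C:[] D:[]
After 8 (process(C)): A:[ok,sync,done] B:[] C:[] D:[]
After 9 (process(B)): A:[ok,sync,done] B:[] C:[] D:[]
After 10 (send(from=C, to=B, msg='tick')): A:[ok,sync,done] B:[tick] C:[] D:[]
After 11 (send(from=C, to=B, msg='ping')): A:[ok,sync,done] B:[tick,ping] C:[] D:[]
After 12 (send(from=D, to=C, msg='ack')): A:[ok,sync,done] B:[tick,ping] C:[ack] D:[]
After 13 (send(from=D, to=C, msg='final')): A:[ok,sync,done] B:[tick,ping] C:[ack,final] D:[]
After 14 (process(C)): A:[ok,sync,done] B:[tick,ping] C:[final] D:[]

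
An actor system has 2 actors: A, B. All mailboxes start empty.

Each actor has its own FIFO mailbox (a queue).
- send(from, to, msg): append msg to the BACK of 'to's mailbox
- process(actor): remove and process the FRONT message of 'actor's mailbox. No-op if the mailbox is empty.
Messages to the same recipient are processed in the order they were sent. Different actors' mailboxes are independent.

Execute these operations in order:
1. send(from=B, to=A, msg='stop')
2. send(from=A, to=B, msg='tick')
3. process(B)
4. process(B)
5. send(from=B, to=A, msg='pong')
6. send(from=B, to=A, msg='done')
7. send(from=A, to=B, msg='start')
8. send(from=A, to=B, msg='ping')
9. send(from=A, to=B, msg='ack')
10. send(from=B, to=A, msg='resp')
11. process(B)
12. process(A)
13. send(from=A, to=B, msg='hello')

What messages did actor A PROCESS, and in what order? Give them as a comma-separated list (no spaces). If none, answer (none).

Answer: stop

Derivation:
After 1 (send(from=B, to=A, msg='stop')): A:[stop] B:[]
After 2 (send(from=A, to=B, msg='tick')): A:[stop] B:[tick]
After 3 (process(B)): A:[stop] B:[]
After 4 (process(B)): A:[stop] B:[]
After 5 (send(from=B, to=A, msg='pong')): A:[stop,pong] B:[]
After 6 (send(from=B, to=A, msg='done')): A:[stop,pong,done] B:[]
After 7 (send(from=A, to=B, msg='start')): A:[stop,pong,done] B:[start]
After 8 (send(from=A, to=B, msg='ping')): A:[stop,pong,done] B:[start,ping]
After 9 (send(from=A, to=B, msg='ack')): A:[stop,pong,done] B:[start,ping,ack]
After 10 (send(from=B, to=A, msg='resp')): A:[stop,pong,done,resp] B:[start,ping,ack]
After 11 (process(B)): A:[stop,pong,done,resp] B:[ping,ack]
After 12 (process(A)): A:[pong,done,resp] B:[ping,ack]
After 13 (send(from=A, to=B, msg='hello')): A:[pong,done,resp] B:[ping,ack,hello]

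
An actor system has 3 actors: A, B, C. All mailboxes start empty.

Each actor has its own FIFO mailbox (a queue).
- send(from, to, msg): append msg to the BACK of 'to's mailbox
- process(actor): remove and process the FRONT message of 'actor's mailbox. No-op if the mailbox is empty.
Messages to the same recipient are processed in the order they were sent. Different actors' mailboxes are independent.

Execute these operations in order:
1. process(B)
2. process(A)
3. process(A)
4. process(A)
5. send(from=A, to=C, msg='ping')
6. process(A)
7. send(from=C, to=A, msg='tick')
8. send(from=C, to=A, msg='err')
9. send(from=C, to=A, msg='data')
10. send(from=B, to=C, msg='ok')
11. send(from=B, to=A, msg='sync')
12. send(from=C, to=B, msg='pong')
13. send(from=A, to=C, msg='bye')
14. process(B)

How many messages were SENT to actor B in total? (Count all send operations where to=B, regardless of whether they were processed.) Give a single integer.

After 1 (process(B)): A:[] B:[] C:[]
After 2 (process(A)): A:[] B:[] C:[]
After 3 (process(A)): A:[] B:[] C:[]
After 4 (process(A)): A:[] B:[] C:[]
After 5 (send(from=A, to=C, msg='ping')): A:[] B:[] C:[ping]
After 6 (process(A)): A:[] B:[] C:[ping]
After 7 (send(from=C, to=A, msg='tick')): A:[tick] B:[] C:[ping]
After 8 (send(from=C, to=A, msg='err')): A:[tick,err] B:[] C:[ping]
After 9 (send(from=C, to=A, msg='data')): A:[tick,err,data] B:[] C:[ping]
After 10 (send(from=B, to=C, msg='ok')): A:[tick,err,data] B:[] C:[ping,ok]
After 11 (send(from=B, to=A, msg='sync')): A:[tick,err,data,sync] B:[] C:[ping,ok]
After 12 (send(from=C, to=B, msg='pong')): A:[tick,err,data,sync] B:[pong] C:[ping,ok]
After 13 (send(from=A, to=C, msg='bye')): A:[tick,err,data,sync] B:[pong] C:[ping,ok,bye]
After 14 (process(B)): A:[tick,err,data,sync] B:[] C:[ping,ok,bye]

Answer: 1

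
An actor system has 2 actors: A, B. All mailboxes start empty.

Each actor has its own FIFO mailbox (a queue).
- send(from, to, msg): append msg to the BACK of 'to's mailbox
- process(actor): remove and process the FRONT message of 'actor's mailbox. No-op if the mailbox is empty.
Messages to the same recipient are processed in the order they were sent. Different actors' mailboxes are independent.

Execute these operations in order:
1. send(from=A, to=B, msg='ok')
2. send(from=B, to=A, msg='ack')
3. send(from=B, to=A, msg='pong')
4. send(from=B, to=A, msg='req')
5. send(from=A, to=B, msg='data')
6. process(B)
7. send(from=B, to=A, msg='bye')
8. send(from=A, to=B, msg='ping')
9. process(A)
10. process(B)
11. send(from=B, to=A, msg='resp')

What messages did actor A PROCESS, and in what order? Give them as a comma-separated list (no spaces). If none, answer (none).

Answer: ack

Derivation:
After 1 (send(from=A, to=B, msg='ok')): A:[] B:[ok]
After 2 (send(from=B, to=A, msg='ack')): A:[ack] B:[ok]
After 3 (send(from=B, to=A, msg='pong')): A:[ack,pong] B:[ok]
After 4 (send(from=B, to=A, msg='req')): A:[ack,pong,req] B:[ok]
After 5 (send(from=A, to=B, msg='data')): A:[ack,pong,req] B:[ok,data]
After 6 (process(B)): A:[ack,pong,req] B:[data]
After 7 (send(from=B, to=A, msg='bye')): A:[ack,pong,req,bye] B:[data]
After 8 (send(from=A, to=B, msg='ping')): A:[ack,pong,req,bye] B:[data,ping]
After 9 (process(A)): A:[pong,req,bye] B:[data,ping]
After 10 (process(B)): A:[pong,req,bye] B:[ping]
After 11 (send(from=B, to=A, msg='resp')): A:[pong,req,bye,resp] B:[ping]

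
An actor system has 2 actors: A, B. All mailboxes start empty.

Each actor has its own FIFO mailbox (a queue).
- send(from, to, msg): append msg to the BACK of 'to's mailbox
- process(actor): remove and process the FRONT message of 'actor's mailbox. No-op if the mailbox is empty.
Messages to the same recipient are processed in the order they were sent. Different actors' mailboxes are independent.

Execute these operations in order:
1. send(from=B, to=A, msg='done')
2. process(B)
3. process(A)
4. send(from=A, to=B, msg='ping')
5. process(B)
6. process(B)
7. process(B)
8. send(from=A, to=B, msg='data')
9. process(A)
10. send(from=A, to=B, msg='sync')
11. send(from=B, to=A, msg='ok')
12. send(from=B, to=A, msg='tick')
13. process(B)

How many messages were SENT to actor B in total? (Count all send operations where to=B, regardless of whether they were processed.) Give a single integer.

After 1 (send(from=B, to=A, msg='done')): A:[done] B:[]
After 2 (process(B)): A:[done] B:[]
After 3 (process(A)): A:[] B:[]
After 4 (send(from=A, to=B, msg='ping')): A:[] B:[ping]
After 5 (process(B)): A:[] B:[]
After 6 (process(B)): A:[] B:[]
After 7 (process(B)): A:[] B:[]
After 8 (send(from=A, to=B, msg='data')): A:[] B:[data]
After 9 (process(A)): A:[] B:[data]
After 10 (send(from=A, to=B, msg='sync')): A:[] B:[data,sync]
After 11 (send(from=B, to=A, msg='ok')): A:[ok] B:[data,sync]
After 12 (send(from=B, to=A, msg='tick')): A:[ok,tick] B:[data,sync]
After 13 (process(B)): A:[ok,tick] B:[sync]

Answer: 3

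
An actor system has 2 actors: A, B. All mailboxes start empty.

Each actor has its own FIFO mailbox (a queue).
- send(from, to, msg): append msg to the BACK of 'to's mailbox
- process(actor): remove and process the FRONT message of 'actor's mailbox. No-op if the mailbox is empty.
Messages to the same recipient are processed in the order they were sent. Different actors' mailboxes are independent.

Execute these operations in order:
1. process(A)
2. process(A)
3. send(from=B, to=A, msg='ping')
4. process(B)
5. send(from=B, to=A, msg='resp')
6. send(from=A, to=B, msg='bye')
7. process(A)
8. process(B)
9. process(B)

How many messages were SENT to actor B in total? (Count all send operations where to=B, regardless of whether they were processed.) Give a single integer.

Answer: 1

Derivation:
After 1 (process(A)): A:[] B:[]
After 2 (process(A)): A:[] B:[]
After 3 (send(from=B, to=A, msg='ping')): A:[ping] B:[]
After 4 (process(B)): A:[ping] B:[]
After 5 (send(from=B, to=A, msg='resp')): A:[ping,resp] B:[]
After 6 (send(from=A, to=B, msg='bye')): A:[ping,resp] B:[bye]
After 7 (process(A)): A:[resp] B:[bye]
After 8 (process(B)): A:[resp] B:[]
After 9 (process(B)): A:[resp] B:[]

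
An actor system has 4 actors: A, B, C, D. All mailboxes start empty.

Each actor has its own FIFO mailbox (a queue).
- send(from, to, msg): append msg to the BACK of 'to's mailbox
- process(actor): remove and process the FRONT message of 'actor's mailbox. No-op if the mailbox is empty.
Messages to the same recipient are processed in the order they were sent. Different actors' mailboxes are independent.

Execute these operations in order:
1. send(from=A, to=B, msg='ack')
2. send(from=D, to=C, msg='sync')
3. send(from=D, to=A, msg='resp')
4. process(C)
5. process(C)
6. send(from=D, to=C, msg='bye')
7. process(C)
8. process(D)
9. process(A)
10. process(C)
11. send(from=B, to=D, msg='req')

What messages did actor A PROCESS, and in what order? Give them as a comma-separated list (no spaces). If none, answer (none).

Answer: resp

Derivation:
After 1 (send(from=A, to=B, msg='ack')): A:[] B:[ack] C:[] D:[]
After 2 (send(from=D, to=C, msg='sync')): A:[] B:[ack] C:[sync] D:[]
After 3 (send(from=D, to=A, msg='resp')): A:[resp] B:[ack] C:[sync] D:[]
After 4 (process(C)): A:[resp] B:[ack] C:[] D:[]
After 5 (process(C)): A:[resp] B:[ack] C:[] D:[]
After 6 (send(from=D, to=C, msg='bye')): A:[resp] B:[ack] C:[bye] D:[]
After 7 (process(C)): A:[resp] B:[ack] C:[] D:[]
After 8 (process(D)): A:[resp] B:[ack] C:[] D:[]
After 9 (process(A)): A:[] B:[ack] C:[] D:[]
After 10 (process(C)): A:[] B:[ack] C:[] D:[]
After 11 (send(from=B, to=D, msg='req')): A:[] B:[ack] C:[] D:[req]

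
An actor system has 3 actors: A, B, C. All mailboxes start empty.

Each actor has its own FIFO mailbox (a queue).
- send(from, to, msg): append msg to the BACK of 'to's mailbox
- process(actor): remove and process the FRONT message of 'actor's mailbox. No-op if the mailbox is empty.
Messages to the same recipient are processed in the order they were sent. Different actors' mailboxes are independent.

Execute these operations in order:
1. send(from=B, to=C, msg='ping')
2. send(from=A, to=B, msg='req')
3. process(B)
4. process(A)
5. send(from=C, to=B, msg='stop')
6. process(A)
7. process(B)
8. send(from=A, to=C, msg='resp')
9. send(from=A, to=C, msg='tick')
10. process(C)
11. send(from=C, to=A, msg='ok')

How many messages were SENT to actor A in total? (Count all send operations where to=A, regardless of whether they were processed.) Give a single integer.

Answer: 1

Derivation:
After 1 (send(from=B, to=C, msg='ping')): A:[] B:[] C:[ping]
After 2 (send(from=A, to=B, msg='req')): A:[] B:[req] C:[ping]
After 3 (process(B)): A:[] B:[] C:[ping]
After 4 (process(A)): A:[] B:[] C:[ping]
After 5 (send(from=C, to=B, msg='stop')): A:[] B:[stop] C:[ping]
After 6 (process(A)): A:[] B:[stop] C:[ping]
After 7 (process(B)): A:[] B:[] C:[ping]
After 8 (send(from=A, to=C, msg='resp')): A:[] B:[] C:[ping,resp]
After 9 (send(from=A, to=C, msg='tick')): A:[] B:[] C:[ping,resp,tick]
After 10 (process(C)): A:[] B:[] C:[resp,tick]
After 11 (send(from=C, to=A, msg='ok')): A:[ok] B:[] C:[resp,tick]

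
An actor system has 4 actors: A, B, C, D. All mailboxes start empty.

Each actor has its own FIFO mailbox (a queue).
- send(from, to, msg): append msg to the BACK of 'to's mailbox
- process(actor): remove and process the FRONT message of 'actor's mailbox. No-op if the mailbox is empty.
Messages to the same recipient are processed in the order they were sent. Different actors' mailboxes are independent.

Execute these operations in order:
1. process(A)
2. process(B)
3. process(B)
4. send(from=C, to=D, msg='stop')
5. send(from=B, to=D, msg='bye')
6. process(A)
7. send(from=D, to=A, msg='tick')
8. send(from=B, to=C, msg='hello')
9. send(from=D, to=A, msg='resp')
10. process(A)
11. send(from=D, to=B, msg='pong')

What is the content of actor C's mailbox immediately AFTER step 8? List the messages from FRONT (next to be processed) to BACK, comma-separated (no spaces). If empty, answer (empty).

After 1 (process(A)): A:[] B:[] C:[] D:[]
After 2 (process(B)): A:[] B:[] C:[] D:[]
After 3 (process(B)): A:[] B:[] C:[] D:[]
After 4 (send(from=C, to=D, msg='stop')): A:[] B:[] C:[] D:[stop]
After 5 (send(from=B, to=D, msg='bye')): A:[] B:[] C:[] D:[stop,bye]
After 6 (process(A)): A:[] B:[] C:[] D:[stop,bye]
After 7 (send(from=D, to=A, msg='tick')): A:[tick] B:[] C:[] D:[stop,bye]
After 8 (send(from=B, to=C, msg='hello')): A:[tick] B:[] C:[hello] D:[stop,bye]

hello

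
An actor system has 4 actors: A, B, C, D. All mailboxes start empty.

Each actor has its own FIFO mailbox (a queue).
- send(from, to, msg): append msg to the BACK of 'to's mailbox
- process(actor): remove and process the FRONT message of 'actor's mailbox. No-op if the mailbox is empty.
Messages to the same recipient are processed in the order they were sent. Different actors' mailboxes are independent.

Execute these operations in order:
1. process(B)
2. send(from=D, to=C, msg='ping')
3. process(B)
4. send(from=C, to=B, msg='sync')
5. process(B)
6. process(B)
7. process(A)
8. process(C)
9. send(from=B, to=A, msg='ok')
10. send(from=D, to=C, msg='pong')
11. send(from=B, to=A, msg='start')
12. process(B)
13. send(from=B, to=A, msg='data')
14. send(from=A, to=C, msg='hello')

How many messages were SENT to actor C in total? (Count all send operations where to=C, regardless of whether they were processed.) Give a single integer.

Answer: 3

Derivation:
After 1 (process(B)): A:[] B:[] C:[] D:[]
After 2 (send(from=D, to=C, msg='ping')): A:[] B:[] C:[ping] D:[]
After 3 (process(B)): A:[] B:[] C:[ping] D:[]
After 4 (send(from=C, to=B, msg='sync')): A:[] B:[sync] C:[ping] D:[]
After 5 (process(B)): A:[] B:[] C:[ping] D:[]
After 6 (process(B)): A:[] B:[] C:[ping] D:[]
After 7 (process(A)): A:[] B:[] C:[ping] D:[]
After 8 (process(C)): A:[] B:[] C:[] D:[]
After 9 (send(from=B, to=A, msg='ok')): A:[ok] B:[] C:[] D:[]
After 10 (send(from=D, to=C, msg='pong')): A:[ok] B:[] C:[pong] D:[]
After 11 (send(from=B, to=A, msg='start')): A:[ok,start] B:[] C:[pong] D:[]
After 12 (process(B)): A:[ok,start] B:[] C:[pong] D:[]
After 13 (send(from=B, to=A, msg='data')): A:[ok,start,data] B:[] C:[pong] D:[]
After 14 (send(from=A, to=C, msg='hello')): A:[ok,start,data] B:[] C:[pong,hello] D:[]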